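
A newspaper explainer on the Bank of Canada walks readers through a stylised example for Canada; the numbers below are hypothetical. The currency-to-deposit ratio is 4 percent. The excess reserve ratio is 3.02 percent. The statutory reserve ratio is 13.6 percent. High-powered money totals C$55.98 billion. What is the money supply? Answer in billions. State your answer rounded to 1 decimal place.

C$282.3 billion

The money multiplier is m = (1 + c) / (rr + e + c) = (1 + 0.04) / (0.136 + 0.0302 + 0.04) ≈ 5.0436.
So M = m × MB = 5.0436 × 55.98 ≈ 282.3407 billion.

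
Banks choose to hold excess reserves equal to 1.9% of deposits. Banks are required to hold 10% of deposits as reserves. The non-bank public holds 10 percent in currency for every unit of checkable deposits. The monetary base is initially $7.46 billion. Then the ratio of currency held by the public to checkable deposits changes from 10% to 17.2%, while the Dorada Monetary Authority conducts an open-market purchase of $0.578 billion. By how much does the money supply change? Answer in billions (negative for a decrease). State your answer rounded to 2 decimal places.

-5.10 billion

Before: m₁ = (1 + 0.1) / (0.1 + 0.019 + 0.1) ≈ 5.0228, MB₁ = 7.46, so M₁ = 5.0228 × 7.46 ≈ 37.4701 billion.
After: m₂ = (1 + 0.172) / (0.1 + 0.019 + 0.172) ≈ 4.0275, MB₂ = 7.46 + 0.578 = 8.038, so M₂ = 4.0275 × 8.038 ≈ 32.373 billion.
ΔM = M₂ − M₁ = 32.373 − 37.4701 = -5.0971 billion.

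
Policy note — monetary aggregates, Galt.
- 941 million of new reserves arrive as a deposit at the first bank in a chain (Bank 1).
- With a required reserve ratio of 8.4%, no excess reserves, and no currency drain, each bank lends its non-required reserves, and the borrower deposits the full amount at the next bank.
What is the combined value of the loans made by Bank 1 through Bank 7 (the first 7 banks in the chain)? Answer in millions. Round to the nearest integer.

Bank i lends (1 − rr)^i of the original deposit: Bank 1 lends 941·0.9160 = 861.9560, Bank 2 lends 941·0.9160² ≈ 789.5517, and so on.
Summing a geometric series: total = 941·[0.9160·(1 − 0.9160^7) / (1 − 0.9160)] ≈ 4709.0656 million.

4709 million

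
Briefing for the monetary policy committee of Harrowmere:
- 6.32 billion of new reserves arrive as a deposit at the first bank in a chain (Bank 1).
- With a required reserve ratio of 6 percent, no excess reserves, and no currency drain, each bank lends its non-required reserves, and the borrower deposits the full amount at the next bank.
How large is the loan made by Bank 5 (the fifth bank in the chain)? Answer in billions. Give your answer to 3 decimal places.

4.638 billion

Each bank lends a fraction (1 − rr) = 0.9400 of the deposit it receives, so Bank 5 receives 6.32·0.9400^4 and lends 6.32·0.9400^5 ≈ 4.6383 billion.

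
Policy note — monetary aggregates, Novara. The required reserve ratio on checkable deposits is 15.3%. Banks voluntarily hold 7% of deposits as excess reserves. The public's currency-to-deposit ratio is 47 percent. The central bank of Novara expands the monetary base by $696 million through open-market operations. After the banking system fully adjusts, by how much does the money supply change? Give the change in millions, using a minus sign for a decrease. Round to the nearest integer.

$1476 million

The money multiplier is m = (1 + c) / (rr + e + c) = (1 + 0.47) / (0.153 + 0.07 + 0.47) ≈ 2.1212.
The purchase adds 696 million of base, so ΔM = m × ΔMB = 2.1212 × (+696) = 1476.3552 million.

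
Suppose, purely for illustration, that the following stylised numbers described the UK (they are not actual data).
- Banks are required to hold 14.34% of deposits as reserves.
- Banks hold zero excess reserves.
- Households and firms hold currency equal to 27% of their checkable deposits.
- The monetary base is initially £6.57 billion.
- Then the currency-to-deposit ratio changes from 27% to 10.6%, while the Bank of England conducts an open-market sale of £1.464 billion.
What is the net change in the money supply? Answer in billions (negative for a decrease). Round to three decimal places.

Before: m₁ = (1 + 0.27) / (0.1434 + 0.27) ≈ 3.07209, MB₁ = 6.57, so M₁ = 3.07209 × 6.57 ≈ 20.1836 billion.
After: m₂ = (1 + 0.106) / (0.1434 + 0.106) ≈ 4.43464, MB₂ = 6.57 − 1.464 = 5.106, so M₂ = 4.43464 × 5.106 ≈ 22.6433 billion.
ΔM = M₂ − M₁ = 22.6433 − 20.1836 = 2.4597 billion.

£2.460 billion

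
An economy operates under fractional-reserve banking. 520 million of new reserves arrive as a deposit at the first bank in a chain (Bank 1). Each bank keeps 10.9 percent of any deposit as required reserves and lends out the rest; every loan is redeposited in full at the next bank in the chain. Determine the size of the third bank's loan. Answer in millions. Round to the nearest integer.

368 million

Each bank lends a fraction (1 − rr) = 0.8910 of the deposit it receives, so Bank 3 receives 520·0.8910^2 and lends 520·0.8910^3 ≈ 367.8209 million.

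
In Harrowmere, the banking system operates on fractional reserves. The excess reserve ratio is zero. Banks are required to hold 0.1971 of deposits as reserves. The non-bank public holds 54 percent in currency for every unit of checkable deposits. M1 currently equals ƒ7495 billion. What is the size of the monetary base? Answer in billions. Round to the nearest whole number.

ƒ3587 billion

The money multiplier is m = (1 + c) / (rr + c) = (1 + 0.54) / (0.1971 + 0.54) ≈ 2.08927.
MB = M / m = 7495 / 2.08927 ≈ 3587.3774 billion.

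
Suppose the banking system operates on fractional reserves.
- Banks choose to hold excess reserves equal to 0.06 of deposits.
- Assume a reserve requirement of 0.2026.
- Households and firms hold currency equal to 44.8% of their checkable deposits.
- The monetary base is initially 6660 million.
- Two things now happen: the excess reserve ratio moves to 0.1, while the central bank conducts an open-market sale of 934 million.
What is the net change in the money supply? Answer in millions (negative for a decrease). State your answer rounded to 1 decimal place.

-2525.0 million

Before: m₁ = (1 + 0.448) / (0.2026 + 0.06 + 0.448) ≈ 2.037715, MB₁ = 6660, so M₁ = 2.037715 × 6660 = 13571.1819 million.
After: m₂ = (1 + 0.448) / (0.2026 + 0.1 + 0.448) ≈ 1.929123, MB₂ = 6660 − 934 = 5726, so M₂ = 1.929123 × 5726 ≈ 11046.1583 million.
ΔM = M₂ − M₁ = 11046.1583 − 13571.1819 = -2525.0236 million.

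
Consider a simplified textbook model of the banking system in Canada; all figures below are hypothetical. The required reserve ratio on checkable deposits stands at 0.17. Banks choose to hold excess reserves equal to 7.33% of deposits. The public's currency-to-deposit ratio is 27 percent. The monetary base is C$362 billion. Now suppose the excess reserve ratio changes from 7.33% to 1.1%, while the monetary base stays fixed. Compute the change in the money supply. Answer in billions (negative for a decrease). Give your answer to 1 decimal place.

Initially m₁ = (1 + 0.27) / (0.17 + 0.0733 + 0.27) ≈ 2.47419, so M₁ = 2.47419 × 362 ≈ 895.6568 billion.
After the change m₂ = (1 + 0.27) / (0.17 + 0.011 + 0.27) ≈ 2.81596, so M₂ = 2.81596 × 362 ≈ 1019.3775 billion.
ΔM = M₂ − M₁ = 1019.3775 − 895.6568 = 123.7207 billion.

C$123.7 billion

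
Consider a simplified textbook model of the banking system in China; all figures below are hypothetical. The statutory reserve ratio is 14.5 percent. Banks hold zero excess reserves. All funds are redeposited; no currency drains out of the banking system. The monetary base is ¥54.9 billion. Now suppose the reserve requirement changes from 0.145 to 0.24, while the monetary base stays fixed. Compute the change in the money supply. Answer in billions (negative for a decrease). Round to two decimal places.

Initially m₁ = 1 / (0.145) ≈ 6.89655, so M₁ = 6.89655 × 54.9 ≈ 378.6206 billion.
After the change m₂ = 1 / (0.24) ≈ 4.16667, so M₂ = 4.16667 × 54.9 ≈ 228.7502 billion.
ΔM = M₂ − M₁ = 228.7502 − 378.6206 = -149.8704 billion.

-149.87 billion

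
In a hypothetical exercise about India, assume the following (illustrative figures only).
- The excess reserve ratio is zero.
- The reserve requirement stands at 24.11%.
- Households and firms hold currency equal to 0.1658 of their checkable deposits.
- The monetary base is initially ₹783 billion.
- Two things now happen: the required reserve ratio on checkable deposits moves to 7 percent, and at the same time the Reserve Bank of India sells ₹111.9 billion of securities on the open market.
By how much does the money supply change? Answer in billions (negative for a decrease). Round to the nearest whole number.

₹1075 billion

Before: m₁ = (1 + 0.1658) / (0.2411 + 0.1658) ≈ 2.8651, MB₁ = 783, so M₁ = 2.8651 × 783 = 2243.3733 billion.
After: m₂ = (1 + 0.1658) / (0.07 + 0.1658) ≈ 4.9440, MB₂ = 783 − 111.9 = 671.1, so M₂ = 4.9440 × 671.1 = 3317.9184 billion.
ΔM = M₂ − M₁ = 3317.9184 − 2243.3733 = 1074.5451 billion.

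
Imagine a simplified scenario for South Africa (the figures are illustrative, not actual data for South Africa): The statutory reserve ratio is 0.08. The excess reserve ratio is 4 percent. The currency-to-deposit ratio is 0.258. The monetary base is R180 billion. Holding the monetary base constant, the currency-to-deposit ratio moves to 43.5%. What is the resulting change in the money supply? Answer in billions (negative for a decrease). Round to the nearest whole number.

-134 billion

Initially m₁ = (1 + 0.258) / (0.08 + 0.04 + 0.258) ≈ 3.3280, so M₁ = 3.3280 × 180 = 599.04 billion.
After the change m₂ = (1 + 0.435) / (0.08 + 0.04 + 0.435) ≈ 2.5856, so M₂ = 2.5856 × 180 = 465.408 billion.
ΔM = M₂ − M₁ = 465.408 − 599.04 = -133.632 billion.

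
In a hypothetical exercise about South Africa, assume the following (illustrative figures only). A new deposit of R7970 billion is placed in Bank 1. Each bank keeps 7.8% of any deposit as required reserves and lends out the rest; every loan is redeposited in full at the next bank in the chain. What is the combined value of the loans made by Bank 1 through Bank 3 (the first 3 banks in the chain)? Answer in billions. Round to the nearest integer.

R20370 billion

Bank i lends (1 − rr)^i of the original deposit: Bank 1 lends 7970·0.9220 = 7348.3400, Bank 2 lends 7970·0.9220² ≈ 6775.1695, and so on.
Summing a geometric series: total = 7970·[0.9220·(1 − 0.9220^3) / (1 − 0.9220)] ≈ 20370.2157 billion.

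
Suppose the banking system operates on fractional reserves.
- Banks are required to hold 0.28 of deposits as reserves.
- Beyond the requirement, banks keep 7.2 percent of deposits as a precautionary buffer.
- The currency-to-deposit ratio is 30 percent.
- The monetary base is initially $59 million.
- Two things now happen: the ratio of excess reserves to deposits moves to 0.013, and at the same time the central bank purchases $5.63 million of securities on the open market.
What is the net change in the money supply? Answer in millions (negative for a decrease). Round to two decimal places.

Before: m₁ = (1 + 0.3) / (0.28 + 0.072 + 0.3) ≈ 1.99387, MB₁ = 59, so M₁ = 1.99387 × 59 ≈ 117.6383 million.
After: m₂ = (1 + 0.3) / (0.28 + 0.013 + 0.3) ≈ 2.19224, MB₂ = 59 + 5.63 = 64.63, so M₂ = 2.19224 × 64.63 ≈ 141.6845 million.
ΔM = M₂ − M₁ = 141.6845 − 117.6383 = 24.0462 million.

$24.05 million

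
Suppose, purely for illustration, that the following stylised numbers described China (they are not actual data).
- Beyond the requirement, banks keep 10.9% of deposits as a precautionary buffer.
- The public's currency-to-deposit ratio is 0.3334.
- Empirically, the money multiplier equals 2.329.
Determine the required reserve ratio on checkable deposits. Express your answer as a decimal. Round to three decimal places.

0.130

Using m = 2.329. Since m = (1 + c)/(c + rr + e), the denominator satisfies c + rr + e = (1 + c)/m = (1 + 0.3334) / 2.329 ≈ 0.572520.
With c = 0.3334 and e = 0.109, the required reserve ratio on checkable deposits is 0.572520 − 0.3334 − 0.109 = 0.13012.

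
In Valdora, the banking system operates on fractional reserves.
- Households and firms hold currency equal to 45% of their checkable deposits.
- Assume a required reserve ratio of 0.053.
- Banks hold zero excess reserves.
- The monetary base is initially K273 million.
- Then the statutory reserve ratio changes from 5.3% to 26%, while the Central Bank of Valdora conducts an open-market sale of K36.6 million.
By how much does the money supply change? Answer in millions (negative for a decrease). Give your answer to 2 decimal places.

Before: m₁ = (1 + 0.45) / (0.053 + 0.45) ≈ 2.882704, MB₁ = 273, so M₁ = 2.882704 × 273 ≈ 786.9782 million.
After: m₂ = (1 + 0.45) / (0.26 + 0.45) ≈ 2.042254, MB₂ = 273 − 36.6 = 236.4, so M₂ = 2.042254 × 236.4 ≈ 482.7888 million.
ΔM = M₂ − M₁ = 482.7888 − 786.9782 = -304.1894 million.

-304.19 million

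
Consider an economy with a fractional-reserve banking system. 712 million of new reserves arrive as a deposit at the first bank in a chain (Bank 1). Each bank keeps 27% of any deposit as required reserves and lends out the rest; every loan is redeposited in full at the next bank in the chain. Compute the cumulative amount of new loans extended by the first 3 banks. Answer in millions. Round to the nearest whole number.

Bank i lends (1 − rr)^i of the original deposit: Bank 1 lends 712·0.7300 = 519.7600, Bank 2 lends 712·0.7300² = 379.4248, and so on.
Summing a geometric series: total = 712·[0.7300·(1 − 0.7300^3) / (1 − 0.7300)] ≈ 1176.1649 million.

1176 million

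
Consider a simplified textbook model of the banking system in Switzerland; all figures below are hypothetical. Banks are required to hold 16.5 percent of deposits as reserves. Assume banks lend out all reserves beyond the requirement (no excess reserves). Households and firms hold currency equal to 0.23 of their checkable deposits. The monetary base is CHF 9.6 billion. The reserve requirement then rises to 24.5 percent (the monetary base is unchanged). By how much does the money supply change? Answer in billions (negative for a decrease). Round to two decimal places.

-5.03 billion

Initially m₁ = (1 + 0.23) / (0.165 + 0.23) ≈ 3.1139, so M₁ = 3.1139 × 9.6 ≈ 29.8934 billion.
After the change m₂ = (1 + 0.23) / (0.245 + 0.23) ≈ 2.5895, so M₂ = 2.5895 × 9.6 = 24.8592 billion.
ΔM = M₂ − M₁ = 24.8592 − 29.8934 = -5.0342 billion.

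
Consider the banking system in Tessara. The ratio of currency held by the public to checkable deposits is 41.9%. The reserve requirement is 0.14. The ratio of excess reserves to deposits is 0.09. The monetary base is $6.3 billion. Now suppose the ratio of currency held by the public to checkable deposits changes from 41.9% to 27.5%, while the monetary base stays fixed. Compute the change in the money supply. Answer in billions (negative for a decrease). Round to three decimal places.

Initially m₁ = (1 + 0.419) / (0.14 + 0.09 + 0.419) ≈ 2.18644, so M₁ = 2.18644 × 6.3 ≈ 13.7746 billion.
After the change m₂ = (1 + 0.275) / (0.14 + 0.09 + 0.275) ≈ 2.52475, so M₂ = 2.52475 × 6.3 ≈ 15.9059 billion.
ΔM = M₂ − M₁ = 15.9059 − 13.7746 = 2.1313 billion.

$2.131 billion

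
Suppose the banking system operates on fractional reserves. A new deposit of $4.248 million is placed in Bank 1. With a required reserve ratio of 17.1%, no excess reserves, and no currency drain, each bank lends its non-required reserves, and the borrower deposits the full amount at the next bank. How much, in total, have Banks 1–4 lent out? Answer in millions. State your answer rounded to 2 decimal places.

Bank i lends (1 − rr)^i of the original deposit: Bank 1 lends 4.248·0.8290 ≈ 3.5216, Bank 2 lends 4.248·0.8290² ≈ 2.9194, and so on.
Summing a geometric series: total = 4.248·[0.8290·(1 − 0.8290^4) / (1 − 0.8290)] ≈ 10.8675 million.

$10.87 million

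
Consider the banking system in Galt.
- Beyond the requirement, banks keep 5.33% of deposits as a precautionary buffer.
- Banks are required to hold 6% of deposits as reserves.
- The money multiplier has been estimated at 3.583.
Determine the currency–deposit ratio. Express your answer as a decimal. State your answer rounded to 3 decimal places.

Using m = 3.583. From m = (1 + c)/(c + rr + e), rearranging gives 1 + c = m·(c + rr + e), so c·(1 − m) = m·(rr + e) − 1.
Hence c = [m·(rr + e) − 1]/(1 − m) = [3.583 × (0.06 + 0.0533) − 1] / (1 − 3.583) ≈ 0.229983.

0.230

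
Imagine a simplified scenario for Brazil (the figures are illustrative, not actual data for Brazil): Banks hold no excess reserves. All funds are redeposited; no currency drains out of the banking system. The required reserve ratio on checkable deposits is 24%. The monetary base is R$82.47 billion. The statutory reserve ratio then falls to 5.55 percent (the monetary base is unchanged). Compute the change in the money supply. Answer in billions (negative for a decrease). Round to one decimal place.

R$1142.3 billion

Initially m₁ = 1 / (0.24) ≈ 4.1667, so M₁ = 4.1667 × 82.47 ≈ 343.6277 billion.
After the change m₂ = 1 / (0.0555) ≈ 18.0180, so M₂ = 18.0180 × 82.47 ≈ 1485.9445 billion.
ΔM = M₂ − M₁ = 1485.9445 − 343.6277 = 1142.3168 billion.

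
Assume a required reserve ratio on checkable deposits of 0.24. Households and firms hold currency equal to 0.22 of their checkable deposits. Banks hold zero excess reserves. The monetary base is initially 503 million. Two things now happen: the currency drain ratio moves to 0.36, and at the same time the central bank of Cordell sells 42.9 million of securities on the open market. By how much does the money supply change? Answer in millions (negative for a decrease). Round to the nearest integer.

-291 million

Before: m₁ = (1 + 0.22) / (0.24 + 0.22) ≈ 2.6522, MB₁ = 503, so M₁ = 2.6522 × 503 = 1334.0566 million.
After: m₂ = (1 + 0.36) / (0.24 + 0.36) ≈ 2.2667, MB₂ = 503 − 42.9 = 460.1, so M₂ = 2.2667 × 460.1 ≈ 1042.9087 million.
ΔM = M₂ − M₁ = 1042.9087 − 1334.0566 = -291.1479 million.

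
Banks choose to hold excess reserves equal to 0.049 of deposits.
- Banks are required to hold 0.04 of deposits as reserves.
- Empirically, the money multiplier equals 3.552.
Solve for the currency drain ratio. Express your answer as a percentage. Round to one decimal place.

26.8%

Using m = 3.552. From m = (1 + c)/(c + rr + e), rearranging gives 1 + c = m·(c + rr + e), so c·(1 − m) = m·(rr + e) − 1.
Hence c = [m·(rr + e) − 1]/(1 − m) = [3.552 × (0.04 + 0.049) − 1] / (1 − 3.552) ≈ 0.267975.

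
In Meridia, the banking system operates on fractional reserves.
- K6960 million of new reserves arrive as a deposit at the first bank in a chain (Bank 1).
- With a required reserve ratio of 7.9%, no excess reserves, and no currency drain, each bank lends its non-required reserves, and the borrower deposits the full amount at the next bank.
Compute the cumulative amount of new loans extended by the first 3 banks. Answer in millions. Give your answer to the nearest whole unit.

K17751 million

Bank i lends (1 − rr)^i of the original deposit: Bank 1 lends 6960·0.9210 = 6410.1600, Bank 2 lends 6960·0.9210² ≈ 5903.7574, and so on.
Summing a geometric series: total = 6960·[0.9210·(1 − 0.9210^3) / (1 − 0.9210)] ≈ 17751.2779 million.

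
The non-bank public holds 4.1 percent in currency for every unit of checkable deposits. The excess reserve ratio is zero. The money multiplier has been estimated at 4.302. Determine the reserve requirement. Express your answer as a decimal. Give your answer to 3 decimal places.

Using m = 4.302. Since m = (1 + c)/(c + rr + e), the denominator satisfies c + rr + e = (1 + c)/m = (1 + 0.041) / 4.302 ≈ 0.241980.
With c = 0.041 and e = 0, the reserve requirement is 0.241980 − 0.041 − 0 = 0.20098.

0.201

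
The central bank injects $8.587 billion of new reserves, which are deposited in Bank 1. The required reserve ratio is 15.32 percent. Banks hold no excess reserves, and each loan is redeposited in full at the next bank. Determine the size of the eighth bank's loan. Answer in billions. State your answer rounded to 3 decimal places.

Each bank lends a fraction (1 − rr) = 0.8468 of the deposit it receives, so Bank 8 receives 8.587·0.8468^7 and lends 8.587·0.8468^8 ≈ 2.2703 billion.

$2.270 billion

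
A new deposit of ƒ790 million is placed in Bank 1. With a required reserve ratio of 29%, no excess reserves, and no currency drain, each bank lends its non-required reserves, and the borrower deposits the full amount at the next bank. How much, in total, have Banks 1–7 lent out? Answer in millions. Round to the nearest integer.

ƒ1758 million

Bank i lends (1 − rr)^i of the original deposit: Bank 1 lends 790·0.7100 = 560.9000, Bank 2 lends 790·0.7100² = 398.2390, and so on.
Summing a geometric series: total = 790·[0.7100·(1 − 0.7100^7) / (1 − 0.7100)] ≈ 1758.2258 million.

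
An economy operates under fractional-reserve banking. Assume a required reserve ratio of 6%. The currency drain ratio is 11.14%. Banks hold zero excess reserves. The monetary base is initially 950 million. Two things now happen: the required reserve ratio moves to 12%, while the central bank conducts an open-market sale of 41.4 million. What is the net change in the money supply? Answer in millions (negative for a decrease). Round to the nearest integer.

-1796 million

Before: m₁ = (1 + 0.1114) / (0.06 + 0.1114) ≈ 6.4842, MB₁ = 950, so M₁ = 6.4842 × 950 = 6159.99 million.
After: m₂ = (1 + 0.1114) / (0.12 + 0.1114) ≈ 4.8029, MB₂ = 950 − 41.4 = 908.6, so M₂ = 4.8029 × 908.6 ≈ 4363.9149 million.
ΔM = M₂ − M₁ = 4363.9149 − 6159.99 = -1796.0751 million.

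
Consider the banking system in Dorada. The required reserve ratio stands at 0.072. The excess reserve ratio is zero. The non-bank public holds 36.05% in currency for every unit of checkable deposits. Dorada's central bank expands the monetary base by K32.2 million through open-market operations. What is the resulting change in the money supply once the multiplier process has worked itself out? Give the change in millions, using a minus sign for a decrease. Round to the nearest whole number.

The money multiplier is m = (1 + c) / (rr + c) = (1 + 0.3605) / (0.072 + 0.3605) ≈ 3.1457.
The purchase adds 32.2 million of base, so ΔM = m × ΔMB = 3.1457 × (+32.2) ≈ 101.2915 million.

K101 million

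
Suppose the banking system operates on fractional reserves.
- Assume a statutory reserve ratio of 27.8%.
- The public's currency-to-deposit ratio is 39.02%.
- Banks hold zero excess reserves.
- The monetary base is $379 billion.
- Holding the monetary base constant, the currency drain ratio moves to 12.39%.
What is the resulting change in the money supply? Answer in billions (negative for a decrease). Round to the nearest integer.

Initially m₁ = (1 + 0.3902) / (0.278 + 0.3902) ≈ 2.0805, so M₁ = 2.0805 × 379 = 788.5095 billion.
After the change m₂ = (1 + 0.1239) / (0.278 + 0.1239) ≈ 2.7965, so M₂ = 2.7965 × 379 = 1059.8735 billion.
ΔM = M₂ − M₁ = 1059.8735 − 788.5095 = 271.364 billion.

$271 billion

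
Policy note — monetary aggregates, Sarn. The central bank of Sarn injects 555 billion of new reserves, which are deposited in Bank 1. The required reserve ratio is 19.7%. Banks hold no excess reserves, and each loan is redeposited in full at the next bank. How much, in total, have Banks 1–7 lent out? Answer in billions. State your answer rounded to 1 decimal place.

1775.2 billion

Bank i lends (1 − rr)^i of the original deposit: Bank 1 lends 555·0.8030 = 445.6650, Bank 2 lends 555·0.8030² ≈ 357.8690, and so on.
Summing a geometric series: total = 555·[0.8030·(1 − 0.8030^7) / (1 − 0.8030)] ≈ 1775.2340 billion.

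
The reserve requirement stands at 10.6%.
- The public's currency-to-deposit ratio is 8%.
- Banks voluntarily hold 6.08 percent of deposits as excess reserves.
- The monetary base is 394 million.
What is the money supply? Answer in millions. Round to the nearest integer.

1724 million

The money multiplier is m = (1 + c) / (rr + e + c) = (1 + 0.08) / (0.106 + 0.0608 + 0.08) ≈ 4.3760.
So M = m × MB = 4.3760 × 394 = 1724.144 million.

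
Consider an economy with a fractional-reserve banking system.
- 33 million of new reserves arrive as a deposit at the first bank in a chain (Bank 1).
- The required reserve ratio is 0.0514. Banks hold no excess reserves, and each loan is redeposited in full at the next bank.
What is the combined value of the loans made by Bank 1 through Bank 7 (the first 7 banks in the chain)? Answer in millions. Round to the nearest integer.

Bank i lends (1 − rr)^i of the original deposit: Bank 1 lends 33·0.9486 = 31.3038, Bank 2 lends 33·0.9486² ≈ 29.6948, and so on.
Summing a geometric series: total = 33·[0.9486·(1 − 0.9486^7) / (1 − 0.9486)] ≈ 188.0876 million.

188 million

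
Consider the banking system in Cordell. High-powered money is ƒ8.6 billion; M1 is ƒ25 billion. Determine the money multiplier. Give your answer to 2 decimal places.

2.91

The money multiplier is m = M / MB = 25 / 8.6 ≈ 2.90698.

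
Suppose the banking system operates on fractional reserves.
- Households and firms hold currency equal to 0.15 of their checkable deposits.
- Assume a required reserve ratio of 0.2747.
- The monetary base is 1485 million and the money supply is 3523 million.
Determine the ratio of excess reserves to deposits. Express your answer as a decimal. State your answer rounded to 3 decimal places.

0.060

Using m = M/MB = 3523/1485 ≈ 2.372391. Since m = (1 + c)/(c + rr + e), the denominator satisfies c + rr + e = (1 + c)/m = (1 + 0.15) / 2.372391 ≈ 0.484743.
With c = 0.15 and rr = 0.2747, the ratio of excess reserves to deposits is 0.484743 − 0.15 − 0.2747 = 0.060043.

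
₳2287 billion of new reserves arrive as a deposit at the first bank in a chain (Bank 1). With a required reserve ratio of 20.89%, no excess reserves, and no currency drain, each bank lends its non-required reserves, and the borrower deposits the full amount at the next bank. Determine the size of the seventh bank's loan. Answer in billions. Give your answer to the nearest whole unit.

₳443 billion

Each bank lends a fraction (1 − rr) = 0.7911 of the deposit it receives, so Bank 7 receives 2287·0.7911^6 and lends 2287·0.7911^7 ≈ 443.4921 billion.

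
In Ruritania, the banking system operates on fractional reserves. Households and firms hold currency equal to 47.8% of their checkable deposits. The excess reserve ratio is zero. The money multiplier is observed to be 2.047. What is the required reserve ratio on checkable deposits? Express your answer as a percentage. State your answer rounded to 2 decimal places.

Using m = 2.047. Since m = (1 + c)/(c + rr + e), the denominator satisfies c + rr + e = (1 + c)/m = (1 + 0.478) / 2.047 ≈ 0.722032.
With c = 0.478 and e = 0, the required reserve ratio on checkable deposits is 0.722032 − 0.478 − 0 = 0.244032.

24.40%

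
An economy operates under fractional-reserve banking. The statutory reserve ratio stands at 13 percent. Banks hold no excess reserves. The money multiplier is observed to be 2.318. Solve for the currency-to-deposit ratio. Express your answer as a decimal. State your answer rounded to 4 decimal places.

0.5301

Using m = 2.318. From m = (1 + c)/(c + rr + e), rearranging gives 1 + c = m·(c + rr + e), so c·(1 − m) = m·(rr + e) − 1.
Hence c = [m·(rr + e) − 1]/(1 − m) = [2.318 × (0.13 + 0) − 1] / (1 − 2.318) ≈ 0.530091.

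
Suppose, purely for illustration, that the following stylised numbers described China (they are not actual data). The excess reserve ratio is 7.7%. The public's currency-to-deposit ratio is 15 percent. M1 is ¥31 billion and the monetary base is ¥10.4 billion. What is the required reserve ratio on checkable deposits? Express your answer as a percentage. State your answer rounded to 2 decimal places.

15.88%

Using m = M/MB = 31/10.4 ≈ 2.980769. Since m = (1 + c)/(c + rr + e), the denominator satisfies c + rr + e = (1 + c)/m = (1 + 0.15) / 2.980769 ≈ 0.385806.
With c = 0.15 and e = 0.077, the required reserve ratio on checkable deposits is 0.385806 − 0.15 − 0.077 = 0.158806.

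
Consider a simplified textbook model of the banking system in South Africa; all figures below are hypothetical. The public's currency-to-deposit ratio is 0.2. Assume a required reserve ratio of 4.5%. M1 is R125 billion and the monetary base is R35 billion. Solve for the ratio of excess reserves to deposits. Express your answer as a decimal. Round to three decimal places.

0.091

Using m = M/MB = 125/35 ≈ 3.571429. Since m = (1 + c)/(c + rr + e), the denominator satisfies c + rr + e = (1 + c)/m = (1 + 0.2) / 3.571429 ≈ 0.336000.
With c = 0.2 and rr = 0.045, the ratio of excess reserves to deposits is 0.336000 − 0.2 − 0.045 = 0.091.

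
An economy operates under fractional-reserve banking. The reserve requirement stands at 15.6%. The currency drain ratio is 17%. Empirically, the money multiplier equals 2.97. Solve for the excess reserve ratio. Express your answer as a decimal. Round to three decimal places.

Using m = 2.97. Since m = (1 + c)/(c + rr + e), the denominator satisfies c + rr + e = (1 + c)/m = (1 + 0.17) / 2.97 ≈ 0.393939.
With c = 0.17 and rr = 0.156, the excess reserve ratio is 0.393939 − 0.17 − 0.156 = 0.067939.

0.068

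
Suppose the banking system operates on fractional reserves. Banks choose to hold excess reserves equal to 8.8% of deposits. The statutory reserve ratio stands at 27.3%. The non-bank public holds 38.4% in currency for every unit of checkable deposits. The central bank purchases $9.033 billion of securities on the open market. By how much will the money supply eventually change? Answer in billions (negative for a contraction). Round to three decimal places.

The money multiplier is m = (1 + c) / (rr + e + c) = (1 + 0.384) / (0.273 + 0.088 + 0.384) ≈ 1.85772.
The purchase adds 9.033 billion of base, so ΔM = m × ΔMB = 1.85772 × (+9.033) ≈ 16.7808 billion.

$16.781 billion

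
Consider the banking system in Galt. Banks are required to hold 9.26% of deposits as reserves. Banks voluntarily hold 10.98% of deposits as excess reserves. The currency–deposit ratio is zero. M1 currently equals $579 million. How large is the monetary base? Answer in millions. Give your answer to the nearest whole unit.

$117 million

The money multiplier is m = 1 / (rr + e) = 1 / (0.0926 + 0.1098) ≈ 4.9407.
MB = M / m = 579 / 4.9407 ≈ 117.1899 million.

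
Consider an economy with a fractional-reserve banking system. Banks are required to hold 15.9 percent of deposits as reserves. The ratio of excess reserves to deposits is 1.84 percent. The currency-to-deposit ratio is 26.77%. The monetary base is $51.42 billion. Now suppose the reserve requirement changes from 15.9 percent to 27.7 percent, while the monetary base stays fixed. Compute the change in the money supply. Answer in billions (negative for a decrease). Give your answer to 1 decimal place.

Initially m₁ = (1 + 0.2677) / (0.159 + 0.0184 + 0.2677) ≈ 2.8481, so M₁ = 2.8481 × 51.42 ≈ 146.4493 billion.
After the change m₂ = (1 + 0.2677) / (0.277 + 0.0184 + 0.2677) ≈ 2.2513, so M₂ = 2.2513 × 51.42 ≈ 115.7618 billion.
ΔM = M₂ − M₁ = 115.7618 − 146.4493 = -30.6875 billion.

-30.7 billion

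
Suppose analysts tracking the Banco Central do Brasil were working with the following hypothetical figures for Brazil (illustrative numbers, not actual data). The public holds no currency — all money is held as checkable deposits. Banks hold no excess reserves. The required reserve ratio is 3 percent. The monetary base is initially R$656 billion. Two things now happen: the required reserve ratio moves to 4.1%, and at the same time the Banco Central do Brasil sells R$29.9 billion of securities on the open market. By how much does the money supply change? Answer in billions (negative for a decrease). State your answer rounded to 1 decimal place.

-6595.9 billion

Before: m₁ = 1 / (0.03) ≈ 33.33333, MB₁ = 656, so M₁ = 33.33333 × 656 ≈ 21866.6645 billion.
After: m₂ = 1 / (0.041) ≈ 24.39024, MB₂ = 656 − 29.9 = 626.1, so M₂ = 24.39024 × 626.1 ≈ 15270.7293 billion.
ΔM = M₂ − M₁ = 15270.7293 − 21866.6645 = -6595.9352 billion.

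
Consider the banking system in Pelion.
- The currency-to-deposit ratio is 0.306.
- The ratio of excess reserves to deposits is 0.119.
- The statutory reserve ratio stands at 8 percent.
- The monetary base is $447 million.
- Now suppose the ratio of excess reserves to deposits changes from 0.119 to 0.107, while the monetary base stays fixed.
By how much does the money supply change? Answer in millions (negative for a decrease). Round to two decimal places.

$28.14 million

Initially m₁ = (1 + 0.306) / (0.08 + 0.119 + 0.306) ≈ 2.586139, so M₁ = 2.586139 × 447 ≈ 1156.0041 million.
After the change m₂ = (1 + 0.306) / (0.08 + 0.107 + 0.306) ≈ 2.649087, so M₂ = 2.649087 × 447 ≈ 1184.1419 million.
ΔM = M₂ − M₁ = 1184.1419 − 1156.0041 = 28.1378 million.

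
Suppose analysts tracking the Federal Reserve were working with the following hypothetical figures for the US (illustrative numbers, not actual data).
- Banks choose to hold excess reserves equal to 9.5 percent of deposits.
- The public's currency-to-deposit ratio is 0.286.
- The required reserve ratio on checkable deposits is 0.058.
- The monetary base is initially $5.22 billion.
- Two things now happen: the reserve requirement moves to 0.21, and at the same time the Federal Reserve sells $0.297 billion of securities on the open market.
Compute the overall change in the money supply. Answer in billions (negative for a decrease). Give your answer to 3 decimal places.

-4.579 billion

Before: m₁ = (1 + 0.286) / (0.058 + 0.095 + 0.286) ≈ 2.92938, MB₁ = 5.22, so M₁ = 2.92938 × 5.22 ≈ 15.2914 billion.
After: m₂ = (1 + 0.286) / (0.21 + 0.095 + 0.286) ≈ 2.17597, MB₂ = 5.22 − 0.297 = 4.923, so M₂ = 2.17597 × 4.923 ≈ 10.7123 billion.
ΔM = M₂ − M₁ = 10.7123 − 15.2914 = -4.5791 billion.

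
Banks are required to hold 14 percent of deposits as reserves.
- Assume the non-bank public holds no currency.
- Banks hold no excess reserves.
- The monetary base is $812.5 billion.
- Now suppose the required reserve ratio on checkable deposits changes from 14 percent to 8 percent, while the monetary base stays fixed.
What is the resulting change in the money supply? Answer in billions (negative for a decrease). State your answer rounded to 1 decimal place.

$4352.7 billion

Initially m₁ = 1 / (0.14) ≈ 7.14286, so M₁ = 7.14286 × 812.5 ≈ 5803.5737 billion.
After the change m₂ = 1 / (0.08) = 12.5, so M₂ = 12.5 × 812.5 = 10156.25 billion.
ΔM = M₂ − M₁ = 10156.25 − 5803.5737 = 4352.6763 billion.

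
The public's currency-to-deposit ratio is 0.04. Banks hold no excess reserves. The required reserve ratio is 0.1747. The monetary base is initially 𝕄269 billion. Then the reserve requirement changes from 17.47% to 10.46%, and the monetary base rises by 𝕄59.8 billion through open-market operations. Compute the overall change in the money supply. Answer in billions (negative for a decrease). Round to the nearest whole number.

Before: m₁ = (1 + 0.04) / (0.1747 + 0.04) ≈ 4.8440, MB₁ = 269, so M₁ = 4.8440 × 269 = 1303.036 billion.
After: m₂ = (1 + 0.04) / (0.1046 + 0.04) ≈ 7.1923, MB₂ = 269 + 59.8 = 328.8, so M₂ = 7.1923 × 328.8 ≈ 2364.8282 billion.
ΔM = M₂ − M₁ = 2364.8282 − 1303.036 = 1061.7922 billion.

𝕄1062 billion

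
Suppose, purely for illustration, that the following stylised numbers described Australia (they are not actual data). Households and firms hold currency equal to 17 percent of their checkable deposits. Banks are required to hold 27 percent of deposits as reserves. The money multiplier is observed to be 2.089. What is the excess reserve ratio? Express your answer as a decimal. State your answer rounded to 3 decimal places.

Using m = 2.089. Since m = (1 + c)/(c + rr + e), the denominator satisfies c + rr + e = (1 + c)/m = (1 + 0.17) / 2.089 ≈ 0.560077.
With c = 0.17 and rr = 0.27, the excess reserve ratio is 0.560077 − 0.17 − 0.27 = 0.120077.

0.120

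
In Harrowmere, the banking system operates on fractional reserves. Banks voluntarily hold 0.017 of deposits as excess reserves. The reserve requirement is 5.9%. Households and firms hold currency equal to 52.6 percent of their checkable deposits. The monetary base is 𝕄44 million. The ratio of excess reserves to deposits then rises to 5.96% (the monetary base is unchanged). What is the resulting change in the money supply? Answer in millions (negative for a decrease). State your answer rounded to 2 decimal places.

-7.37 million

Initially m₁ = (1 + 0.526) / (0.059 + 0.017 + 0.526) ≈ 2.53488, so M₁ = 2.53488 × 44 ≈ 111.5347 million.
After the change m₂ = (1 + 0.526) / (0.059 + 0.0596 + 0.526) ≈ 2.36736, so M₂ = 2.36736 × 44 ≈ 104.1638 million.
ΔM = M₂ − M₁ = 104.1638 − 111.5347 = -7.3709 million.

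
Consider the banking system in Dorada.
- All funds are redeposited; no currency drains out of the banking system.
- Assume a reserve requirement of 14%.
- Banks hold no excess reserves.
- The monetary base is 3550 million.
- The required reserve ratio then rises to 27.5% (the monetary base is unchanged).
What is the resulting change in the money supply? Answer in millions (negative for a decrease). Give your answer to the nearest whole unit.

-12448 million

Initially m₁ = 1 / (0.14) ≈ 7.14286, so M₁ = 7.14286 × 3550 = 25357.153 million.
After the change m₂ = 1 / (0.275) ≈ 3.63636, so M₂ = 3.63636 × 3550 = 12909.078 million.
ΔM = M₂ − M₁ = 12909.078 − 25357.153 = -12448.075 million.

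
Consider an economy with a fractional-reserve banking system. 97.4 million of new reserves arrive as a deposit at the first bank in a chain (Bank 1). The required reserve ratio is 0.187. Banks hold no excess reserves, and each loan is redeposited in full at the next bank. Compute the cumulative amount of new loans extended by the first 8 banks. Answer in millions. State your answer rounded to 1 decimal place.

Bank i lends (1 − rr)^i of the original deposit: Bank 1 lends 97.4·0.8130 = 79.1862, Bank 2 lends 97.4·0.8130² ≈ 64.3784, and so on.
Summing a geometric series: total = 97.4·[0.8130·(1 − 0.8130^8) / (1 − 0.8130)] ≈ 342.6331 million.

342.6 million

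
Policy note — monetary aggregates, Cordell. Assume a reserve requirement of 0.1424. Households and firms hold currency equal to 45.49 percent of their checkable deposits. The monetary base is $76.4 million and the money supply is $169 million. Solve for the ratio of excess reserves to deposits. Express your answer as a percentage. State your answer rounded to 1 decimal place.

Using m = M/MB = 169/76.4 ≈ 2.212042. Since m = (1 + c)/(c + rr + e), the denominator satisfies c + rr + e = (1 + c)/m = (1 + 0.4549) / 2.212042 ≈ 0.657718.
With c = 0.4549 and rr = 0.1424, the ratio of excess reserves to deposits is 0.657718 − 0.4549 − 0.1424 = 0.060418.

6.0%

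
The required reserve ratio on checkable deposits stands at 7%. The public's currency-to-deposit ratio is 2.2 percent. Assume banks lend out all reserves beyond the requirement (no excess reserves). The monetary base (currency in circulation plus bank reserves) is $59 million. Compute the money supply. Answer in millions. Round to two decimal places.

$655.41 million

The money multiplier is m = (1 + c) / (rr + c) = (1 + 0.022) / (0.07 + 0.022) ≈ 11.10870.
So M = m × MB = 11.10870 × 59 = 655.4133 million.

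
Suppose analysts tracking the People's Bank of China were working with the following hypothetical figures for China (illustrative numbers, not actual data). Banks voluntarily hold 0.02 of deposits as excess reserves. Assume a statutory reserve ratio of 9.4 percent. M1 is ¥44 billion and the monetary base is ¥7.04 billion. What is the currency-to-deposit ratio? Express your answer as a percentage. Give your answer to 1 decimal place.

Using m = M/MB = 44/7.04 = 6.250000. From m = (1 + c)/(c + rr + e), rearranging gives 1 + c = m·(c + rr + e), so c·(1 − m) = m·(rr + e) − 1.
Hence c = [m·(rr + e) − 1]/(1 − m) = [6.250000 × (0.094 + 0.02) − 1] / (1 − 6.250000) ≈ 0.054762.

5.5%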